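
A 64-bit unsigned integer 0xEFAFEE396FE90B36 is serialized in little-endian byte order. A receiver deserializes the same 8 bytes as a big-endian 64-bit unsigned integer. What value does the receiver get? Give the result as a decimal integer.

3894462966714511343

Stored little-endian, the bytes at ascending addresses are 36 0B E9 6F 39 EE AF EF.
Read back as big-endian, the last byte is least significant, giving 0x360BE96F39EEAFEF.
0x360BE96F39EEAFEF = 3894462966714511343.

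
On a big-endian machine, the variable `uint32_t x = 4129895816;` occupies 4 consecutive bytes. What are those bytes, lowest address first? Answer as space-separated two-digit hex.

F6 29 35 88

4129895816 in hexadecimal, padded to 32 bits, is 0xF6293588.
Split into bytes (most-significant first): F6 29 35 88.
Big-endian stores the most-significant byte at the lowest address.
So the memory order matches the most-significant-first order: F6 29 35 88.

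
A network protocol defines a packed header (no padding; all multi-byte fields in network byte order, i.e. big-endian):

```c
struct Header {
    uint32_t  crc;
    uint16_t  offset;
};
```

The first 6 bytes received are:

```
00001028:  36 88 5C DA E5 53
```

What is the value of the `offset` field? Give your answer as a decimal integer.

58707

`offset` follows `crc` (4 bytes), so it starts at byte offset 4 and occupies 2 bytes.
Bytes at offsets 4..5: E5 53.
Big-endian: lowest address holds the most-significant byte.
The bytes are already most-significant first: 0xE553.
0xE553 = 58707.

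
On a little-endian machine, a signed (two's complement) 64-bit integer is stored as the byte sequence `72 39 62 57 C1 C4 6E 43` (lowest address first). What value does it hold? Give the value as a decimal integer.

Little-endian: lowest address holds the least-significant byte.
Reassemble most-significant byte first: 43 6E C4 C1 57 62 39 72 → 0x436EC4C157623972.
0x436EC4C157623972 = 4859037382653131122.

4859037382653131122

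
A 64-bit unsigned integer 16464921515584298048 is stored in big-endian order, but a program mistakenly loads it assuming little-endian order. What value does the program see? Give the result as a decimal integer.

16464921515584298048 in 64-bit hexadecimal is 0xE47F26E22F169C40.
Stored big-endian, the bytes at ascending addresses are E4 7F 26 E2 2F 16 9C 40.
Read back as little-endian, the first byte is least significant, giving 0x409C162FE2267FE4.
0x409C162FE2267FE4 = 4655620509707698148.

4655620509707698148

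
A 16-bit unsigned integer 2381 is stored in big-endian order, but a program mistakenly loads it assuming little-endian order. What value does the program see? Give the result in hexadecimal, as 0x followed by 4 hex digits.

0x4D09

2381 in 16-bit hexadecimal is 0x094D.
Stored big-endian, the bytes at ascending addresses are 09 4D.
Read back as little-endian, the first byte is least significant, giving 0x4D09.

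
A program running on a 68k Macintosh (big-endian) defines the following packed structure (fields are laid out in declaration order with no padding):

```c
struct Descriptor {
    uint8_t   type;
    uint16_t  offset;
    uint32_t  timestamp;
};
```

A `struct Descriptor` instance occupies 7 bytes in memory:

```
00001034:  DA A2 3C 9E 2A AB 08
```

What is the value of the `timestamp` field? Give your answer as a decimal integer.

2653596424

`timestamp` follows `type` (1 B), `offset` (2 B), so it starts at offset 1 + 2 = 3 and occupies 4 bytes.
Bytes at offsets 3..6: 9E 2A AB 08.
In big-endian order the high byte comes first in memory.
The bytes are already most-significant first: 0x9E2AAB08.
0x9E2AAB08 = 2653596424.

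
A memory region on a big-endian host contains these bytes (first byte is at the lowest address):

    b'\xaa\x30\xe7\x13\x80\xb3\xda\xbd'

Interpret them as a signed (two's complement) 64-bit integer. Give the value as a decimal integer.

-6183188217430025539

Big-endian stores the most-significant byte at the lowest address.
The bytes are already most-significant first: 0xAA30E71380B3DABD.
Top bit is set, so as a signed 64-bit value this is 0xAA30E71380B3DABD − 2^64 = -6183188217430025539.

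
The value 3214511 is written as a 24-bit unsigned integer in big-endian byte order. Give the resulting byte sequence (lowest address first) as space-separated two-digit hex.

3214511 in hexadecimal, padded to 24 bits, is 0x310CAF.
Split into bytes (most-significant first): 31 0C AF.
Big-endian stores the most-significant byte at the lowest address.
So the memory order matches the most-significant-first order: 31 0C AF.

31 0C AF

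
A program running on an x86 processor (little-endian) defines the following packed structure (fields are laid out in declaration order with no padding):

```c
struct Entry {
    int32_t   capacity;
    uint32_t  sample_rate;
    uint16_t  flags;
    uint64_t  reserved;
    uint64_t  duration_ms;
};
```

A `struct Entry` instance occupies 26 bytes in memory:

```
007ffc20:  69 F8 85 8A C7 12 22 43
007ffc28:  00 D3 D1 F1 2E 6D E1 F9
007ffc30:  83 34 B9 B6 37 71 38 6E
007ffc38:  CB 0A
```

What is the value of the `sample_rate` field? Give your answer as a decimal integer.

1126306503

`sample_rate` follows `capacity` (4 bytes), so it starts at byte offset 4 and occupies 4 bytes.
Bytes at offsets 4..7: C7 12 22 43.
In little-endian order the low byte comes first in memory.
Reassemble most-significant byte first: 43 22 12 C7 → 0x432212C7.
0x432212C7 = 1126306503.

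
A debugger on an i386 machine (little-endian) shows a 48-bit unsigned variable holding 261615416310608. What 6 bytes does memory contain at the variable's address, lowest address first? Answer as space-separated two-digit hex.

261615416310608 in hexadecimal, padded to 48 bits, is 0xEDF015F4FB50.
Split into bytes (most-significant first): ED F0 15 F4 FB 50.
In little-endian order the low byte comes first in memory.
So at ascending addresses the bytes are 50 FB F4 15 F0 ED.

50 FB F4 15 F0 ED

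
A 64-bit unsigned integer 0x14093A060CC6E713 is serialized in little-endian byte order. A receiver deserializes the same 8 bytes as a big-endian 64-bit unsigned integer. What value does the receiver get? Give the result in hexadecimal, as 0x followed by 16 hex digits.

0x13E7C60C063A0914

Stored little-endian, the bytes at ascending addresses are 13 E7 C6 0C 06 3A 09 14.
Read back as big-endian, the last byte is least significant, giving 0x13E7C60C063A0914.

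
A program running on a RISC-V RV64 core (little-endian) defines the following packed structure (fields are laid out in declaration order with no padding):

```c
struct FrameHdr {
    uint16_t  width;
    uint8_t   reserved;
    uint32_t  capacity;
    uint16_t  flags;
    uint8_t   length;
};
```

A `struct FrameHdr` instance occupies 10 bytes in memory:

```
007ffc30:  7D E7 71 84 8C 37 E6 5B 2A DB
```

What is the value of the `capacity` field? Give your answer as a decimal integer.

`capacity` follows `width` (2 B), `reserved` (1 B), so it starts at offset 2 + 1 = 3 and occupies 4 bytes.
Bytes at offsets 3..6: 84 8C 37 E6.
Little-endian stores the least-significant byte at the lowest address.
Reassemble most-significant byte first: E6 37 8C 84 → 0xE6378C84.
0xE6378C84 = 3862400132.

3862400132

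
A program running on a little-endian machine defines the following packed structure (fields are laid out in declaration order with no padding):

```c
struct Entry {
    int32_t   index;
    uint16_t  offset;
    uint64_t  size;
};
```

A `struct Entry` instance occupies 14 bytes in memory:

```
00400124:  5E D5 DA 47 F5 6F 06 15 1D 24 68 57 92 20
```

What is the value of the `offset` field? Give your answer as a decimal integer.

`offset` follows `index` (4 bytes), so it starts at byte offset 4 and occupies 2 bytes.
Bytes at offsets 4..5: F5 6F.
In little-endian order the low byte comes first in memory.
Reassemble most-significant byte first: 6F F5 → 0x6FF5.
0x6FF5 = 28661.

28661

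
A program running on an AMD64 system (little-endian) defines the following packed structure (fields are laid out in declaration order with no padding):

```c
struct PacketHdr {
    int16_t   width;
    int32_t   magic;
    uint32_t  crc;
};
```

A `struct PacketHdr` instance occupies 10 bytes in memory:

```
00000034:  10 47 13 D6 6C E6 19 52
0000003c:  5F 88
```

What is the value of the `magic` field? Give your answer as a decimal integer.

`magic` follows `width` (2 bytes), so it starts at byte offset 2 and occupies 4 bytes.
Bytes at offsets 2..5: 13 D6 6C E6.
Little-endian stores the least-significant byte at the lowest address.
Reassemble most-significant byte first: E6 6C D6 13 → 0xE66CD613.
Top bit is set, so as a signed 32-bit value this is 0xE66CD613 − 2^32 = -429074925.

-429074925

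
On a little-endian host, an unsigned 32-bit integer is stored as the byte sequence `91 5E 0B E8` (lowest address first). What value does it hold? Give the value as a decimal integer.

3893059217

In little-endian order the low byte comes first in memory.
Reassemble most-significant byte first: E8 0B 5E 91 → 0xE80B5E91.
0xE80B5E91 = 3893059217.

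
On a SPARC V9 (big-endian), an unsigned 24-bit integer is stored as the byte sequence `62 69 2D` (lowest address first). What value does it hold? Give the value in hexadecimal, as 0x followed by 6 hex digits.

Big-endian stores the most-significant byte at the lowest address.
The bytes are already most-significant first: 0x62692D.

0x62692D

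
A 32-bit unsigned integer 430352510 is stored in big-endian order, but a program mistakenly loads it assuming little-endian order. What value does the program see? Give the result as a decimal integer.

430352510 in 32-bit hexadecimal is 0x19A6A87E.
Stored big-endian, the bytes at ascending addresses are 19 A6 A8 7E.
Read back as little-endian, the first byte is least significant, giving 0x7EA8A619.
0x7EA8A619 = 2124981785.

2124981785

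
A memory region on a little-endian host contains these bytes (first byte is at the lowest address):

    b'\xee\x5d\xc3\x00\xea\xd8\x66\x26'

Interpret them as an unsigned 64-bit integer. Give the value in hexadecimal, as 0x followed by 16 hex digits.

0x2666D8EA00C35DEE

Little-endian stores the least-significant byte at the lowest address.
Reassemble most-significant byte first: 26 66 D8 EA 00 C3 5D EE → 0x2666D8EA00C35DEE.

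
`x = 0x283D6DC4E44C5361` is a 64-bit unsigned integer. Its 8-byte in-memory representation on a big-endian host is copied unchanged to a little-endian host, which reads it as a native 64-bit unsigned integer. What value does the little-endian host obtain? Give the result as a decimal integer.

Stored big-endian, the bytes at ascending addresses are 28 3D 6D C4 E4 4C 53 61.
Read back as little-endian, the first byte is least significant, giving 0x61534CE4C46D3D28.
0x61534CE4C46D3D28 = 7013033590177742120.

7013033590177742120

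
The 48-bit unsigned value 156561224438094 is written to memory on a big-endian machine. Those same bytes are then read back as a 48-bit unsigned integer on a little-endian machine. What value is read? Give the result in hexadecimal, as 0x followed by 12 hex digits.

156561224438094 in 48-bit hexadecimal is 0x8E64402B114E.
Stored big-endian, the bytes at ascending addresses are 8E 64 40 2B 11 4E.
Read back as little-endian, the first byte is least significant, giving 0x4E112B40648E.

0x4E112B40648E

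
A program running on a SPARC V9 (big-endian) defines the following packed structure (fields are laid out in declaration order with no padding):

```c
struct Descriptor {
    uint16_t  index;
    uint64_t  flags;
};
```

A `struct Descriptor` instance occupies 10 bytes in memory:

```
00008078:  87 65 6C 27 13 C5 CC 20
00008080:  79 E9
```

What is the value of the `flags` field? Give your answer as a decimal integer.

7793219420442098153

`flags` follows `index` (2 bytes), so it starts at byte offset 2 and occupies 8 bytes.
Bytes at offsets 2..9: 6C 27 13 C5 CC 20 79 E9.
In big-endian order the high byte comes first in memory.
The bytes are already most-significant first: 0x6C2713C5CC2079E9.
0x6C2713C5CC2079E9 = 7793219420442098153.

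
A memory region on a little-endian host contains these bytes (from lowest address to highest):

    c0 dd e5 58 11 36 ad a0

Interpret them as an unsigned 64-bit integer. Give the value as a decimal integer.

11577969665173216704

Little-endian: lowest address holds the least-significant byte.
Reassemble most-significant byte first: A0 AD 36 11 58 E5 DD C0 → 0xA0AD361158E5DDC0.
0xA0AD361158E5DDC0 = 11577969665173216704.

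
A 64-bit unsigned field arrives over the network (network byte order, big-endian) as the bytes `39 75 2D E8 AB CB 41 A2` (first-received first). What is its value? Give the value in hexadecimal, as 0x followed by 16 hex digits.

Big-endian stores the most-significant byte at the lowest address.
The bytes are already most-significant first: 0x39752DE8ABCB41A2.

0x39752DE8ABCB41A2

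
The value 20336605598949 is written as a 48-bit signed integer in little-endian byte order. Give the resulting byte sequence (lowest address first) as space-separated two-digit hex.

E5 14 27 FC 7E 12

20336605598949 in hexadecimal, padded to 48 bits, is 0x127EFC2714E5.
Split into bytes (most-significant first): 12 7E FC 27 14 E5.
Little-endian: lowest address holds the least-significant byte.
So at ascending addresses the bytes are E5 14 27 FC 7E 12.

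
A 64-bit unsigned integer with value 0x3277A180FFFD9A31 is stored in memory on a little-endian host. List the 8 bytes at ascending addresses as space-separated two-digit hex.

Split into bytes (most-significant first): 32 77 A1 80 FF FD 9A 31.
Little-endian: lowest address holds the least-significant byte.
So at ascending addresses the bytes are 31 9A FD FF 80 A1 77 32.

31 9A FD FF 80 A1 77 32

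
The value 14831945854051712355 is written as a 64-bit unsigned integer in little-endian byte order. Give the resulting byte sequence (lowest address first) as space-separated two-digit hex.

63 7D 94 D6 2B A8 D5 CD

14831945854051712355 in hexadecimal, padded to 64 bits, is 0xCDD5A82BD6947D63.
Split into bytes (most-significant first): CD D5 A8 2B D6 94 7D 63.
Little-endian stores the least-significant byte at the lowest address.
So at ascending addresses the bytes are 63 7D 94 D6 2B A8 D5 CD.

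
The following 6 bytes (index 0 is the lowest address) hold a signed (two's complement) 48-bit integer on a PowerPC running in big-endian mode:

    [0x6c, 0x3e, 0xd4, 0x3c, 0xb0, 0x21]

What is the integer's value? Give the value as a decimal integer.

Big-endian: lowest address holds the most-significant byte.
The bytes are already most-significant first: 0x6C3ED43CB021.
0x6C3ED43CB021 = 119017104519201.

119017104519201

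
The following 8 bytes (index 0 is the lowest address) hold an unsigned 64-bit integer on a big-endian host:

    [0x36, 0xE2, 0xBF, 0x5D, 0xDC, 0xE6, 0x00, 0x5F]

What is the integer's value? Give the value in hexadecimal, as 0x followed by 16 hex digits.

Big-endian stores the most-significant byte at the lowest address.
The bytes are already most-significant first: 0x36E2BF5DDCE6005F.

0x36E2BF5DDCE6005F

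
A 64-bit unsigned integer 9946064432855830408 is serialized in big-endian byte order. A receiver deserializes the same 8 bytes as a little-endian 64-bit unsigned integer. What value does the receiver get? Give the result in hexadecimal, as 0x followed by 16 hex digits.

0x88CF84B9E784078A

9946064432855830408 in 64-bit hexadecimal is 0x8A0784E7B984CF88.
Stored big-endian, the bytes at ascending addresses are 8A 07 84 E7 B9 84 CF 88.
Read back as little-endian, the first byte is least significant, giving 0x88CF84B9E784078A.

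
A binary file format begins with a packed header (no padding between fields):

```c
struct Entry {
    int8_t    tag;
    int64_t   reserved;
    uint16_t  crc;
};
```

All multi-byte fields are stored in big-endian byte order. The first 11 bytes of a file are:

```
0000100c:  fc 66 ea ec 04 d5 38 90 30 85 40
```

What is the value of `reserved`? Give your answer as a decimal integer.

`reserved` follows `tag` (1 byte), so it starts at byte offset 1 and occupies 8 bytes.
Bytes at offsets 1..8: 66 EA EC 04 D5 38 90 30.
Big-endian: lowest address holds the most-significant byte.
The bytes are already most-significant first: 0x66EAEC04D5389030.
0x66EAEC04D5389030 = 7415999241920221232.

7415999241920221232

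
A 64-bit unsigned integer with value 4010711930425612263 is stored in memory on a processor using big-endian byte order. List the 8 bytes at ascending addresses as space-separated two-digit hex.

37 A8 E9 40 45 70 97 E7

4010711930425612263 in hexadecimal, padded to 64 bits, is 0x37A8E940457097E7.
Split into bytes (most-significant first): 37 A8 E9 40 45 70 97 E7.
In big-endian order the high byte comes first in memory.
So the memory order matches the most-significant-first order: 37 A8 E9 40 45 70 97 E7.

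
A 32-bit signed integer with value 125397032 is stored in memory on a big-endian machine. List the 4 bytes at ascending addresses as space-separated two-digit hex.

125397032 in hexadecimal, padded to 32 bits, is 0x07796828.
Split into bytes (most-significant first): 07 79 68 28.
Big-endian: lowest address holds the most-significant byte.
So the memory order matches the most-significant-first order: 07 79 68 28.

07 79 68 28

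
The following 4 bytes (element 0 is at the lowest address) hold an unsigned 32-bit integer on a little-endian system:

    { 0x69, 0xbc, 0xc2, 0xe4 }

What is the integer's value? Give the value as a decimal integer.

3837967465

Little-endian stores the least-significant byte at the lowest address.
Reassemble most-significant byte first: E4 C2 BC 69 → 0xE4C2BC69.
0xE4C2BC69 = 3837967465.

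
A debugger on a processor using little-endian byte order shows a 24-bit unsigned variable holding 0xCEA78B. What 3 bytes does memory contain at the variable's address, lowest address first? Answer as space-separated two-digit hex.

8B A7 CE

Split into bytes (most-significant first): CE A7 8B.
Little-endian stores the least-significant byte at the lowest address.
So at ascending addresses the bytes are 8B A7 CE.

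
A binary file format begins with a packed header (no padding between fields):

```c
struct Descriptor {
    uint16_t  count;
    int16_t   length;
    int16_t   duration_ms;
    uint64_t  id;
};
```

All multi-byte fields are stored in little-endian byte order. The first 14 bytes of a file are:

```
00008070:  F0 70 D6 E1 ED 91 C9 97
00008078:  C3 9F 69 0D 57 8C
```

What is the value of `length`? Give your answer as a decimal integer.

-7722

`length` follows `count` (2 bytes), so it starts at byte offset 2 and occupies 2 bytes.
Bytes at offsets 2..3: D6 E1.
In little-endian order the low byte comes first in memory.
Reassemble most-significant byte first: E1 D6 → 0xE1D6.
Top bit is set, so as a signed 16-bit value this is 0xE1D6 − 2^16 = -7722.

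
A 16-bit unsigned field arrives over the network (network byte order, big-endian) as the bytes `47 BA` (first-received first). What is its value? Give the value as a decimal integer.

18362

Big-endian stores the most-significant byte at the lowest address.
The bytes are already most-significant first: 0x47BA.
0x47BA = 18362.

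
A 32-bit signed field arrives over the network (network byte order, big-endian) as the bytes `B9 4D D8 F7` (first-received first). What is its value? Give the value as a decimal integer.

Big-endian stores the most-significant byte at the lowest address.
The bytes are already most-significant first: 0xB94DD8F7.
Top bit is set, so as a signed 32-bit value this is 0xB94DD8F7 − 2^32 = -1186080521.

-1186080521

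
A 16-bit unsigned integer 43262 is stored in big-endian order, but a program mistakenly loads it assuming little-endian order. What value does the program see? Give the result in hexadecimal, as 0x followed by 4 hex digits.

0xFEA8

43262 in 16-bit hexadecimal is 0xA8FE.
Stored big-endian, the bytes at ascending addresses are A8 FE.
Read back as little-endian, the first byte is least significant, giving 0xFEA8.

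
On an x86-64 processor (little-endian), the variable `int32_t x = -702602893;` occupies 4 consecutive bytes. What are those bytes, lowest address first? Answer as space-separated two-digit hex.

Two's complement of -702602893 in 32 bits: 702602893 = 0x29E0DE8D; invert → 0xD61F2172; add 1 → 0xD61F2173.
Split into bytes (most-significant first): D6 1F 21 73.
Little-endian: lowest address holds the least-significant byte.
So at ascending addresses the bytes are 73 21 1F D6.

73 21 1F D6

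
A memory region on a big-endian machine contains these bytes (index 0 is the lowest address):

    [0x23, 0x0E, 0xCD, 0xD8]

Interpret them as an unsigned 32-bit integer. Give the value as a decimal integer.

588172760

Big-endian: lowest address holds the most-significant byte.
The bytes are already most-significant first: 0x230ECDD8.
0x230ECDD8 = 588172760.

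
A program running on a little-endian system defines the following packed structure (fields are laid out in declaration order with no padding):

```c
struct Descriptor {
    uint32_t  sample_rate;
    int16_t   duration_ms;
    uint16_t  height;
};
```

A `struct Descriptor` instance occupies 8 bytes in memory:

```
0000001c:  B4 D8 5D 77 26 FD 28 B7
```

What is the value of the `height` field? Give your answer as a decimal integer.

46888

`height` follows `sample_rate` (4 B), `duration_ms` (2 B), so it starts at offset 4 + 2 = 6 and occupies 2 bytes.
Bytes at offsets 6..7: 28 B7.
Little-endian: lowest address holds the least-significant byte.
Reassemble most-significant byte first: B7 28 → 0xB728.
0xB728 = 46888.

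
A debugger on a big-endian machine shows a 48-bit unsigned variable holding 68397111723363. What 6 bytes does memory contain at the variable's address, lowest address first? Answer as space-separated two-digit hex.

3E 34 F1 8C 45 63

68397111723363 in hexadecimal, padded to 48 bits, is 0x3E34F18C4563.
Split into bytes (most-significant first): 3E 34 F1 8C 45 63.
Big-endian stores the most-significant byte at the lowest address.
So the memory order matches the most-significant-first order: 3E 34 F1 8C 45 63.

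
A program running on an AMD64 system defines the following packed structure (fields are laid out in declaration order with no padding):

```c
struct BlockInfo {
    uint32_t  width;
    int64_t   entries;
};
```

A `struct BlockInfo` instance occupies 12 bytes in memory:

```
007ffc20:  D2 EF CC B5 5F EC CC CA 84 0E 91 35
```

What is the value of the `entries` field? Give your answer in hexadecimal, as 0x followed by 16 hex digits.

0x35910E84CACCEC5F

`entries` follows `width` (4 bytes), so it starts at byte offset 4 and occupies 8 bytes.
Bytes at offsets 4..11: 5F EC CC CA 84 0E 91 35.
In little-endian order the low byte comes first in memory.
Reassemble most-significant byte first: 35 91 0E 84 CA CC EC 5F → 0x35910E84CACCEC5F.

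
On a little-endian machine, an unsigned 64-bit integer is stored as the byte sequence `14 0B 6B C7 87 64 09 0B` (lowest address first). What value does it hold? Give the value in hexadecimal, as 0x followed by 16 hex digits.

Little-endian stores the least-significant byte at the lowest address.
Reassemble most-significant byte first: 0B 09 64 87 C7 6B 0B 14 → 0x0B096487C76B0B14.

0x0B096487C76B0B14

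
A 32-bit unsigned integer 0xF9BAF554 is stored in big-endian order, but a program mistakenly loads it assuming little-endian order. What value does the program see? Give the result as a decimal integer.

Stored big-endian, the bytes at ascending addresses are F9 BA F5 54.
Read back as little-endian, the first byte is least significant, giving 0x54F5BAF9.
0x54F5BAF9 = 1425390329.

1425390329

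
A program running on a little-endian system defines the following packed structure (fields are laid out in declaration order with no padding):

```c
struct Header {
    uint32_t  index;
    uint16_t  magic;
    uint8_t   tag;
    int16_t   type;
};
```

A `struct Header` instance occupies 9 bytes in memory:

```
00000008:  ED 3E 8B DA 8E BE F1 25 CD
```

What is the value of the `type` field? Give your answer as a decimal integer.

-13019

`type` follows `index` (4 B), `magic` (2 B), `tag` (1 B), so it starts at offset 4 + 2 + 1 = 7 and occupies 2 bytes.
Bytes at offsets 7..8: 25 CD.
Little-endian: lowest address holds the least-significant byte.
Reassemble most-significant byte first: CD 25 → 0xCD25.
Top bit is set, so as a signed 16-bit value this is 0xCD25 − 2^16 = -13019.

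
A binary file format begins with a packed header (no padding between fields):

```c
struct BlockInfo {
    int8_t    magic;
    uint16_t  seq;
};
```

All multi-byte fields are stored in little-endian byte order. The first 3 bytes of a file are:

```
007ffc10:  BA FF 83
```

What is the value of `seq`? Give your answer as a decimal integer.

33791

`seq` follows `magic` (1 byte), so it starts at byte offset 1 and occupies 2 bytes.
Bytes at offsets 1..2: FF 83.
Little-endian stores the least-significant byte at the lowest address.
Reassemble most-significant byte first: 83 FF → 0x83FF.
0x83FF = 33791.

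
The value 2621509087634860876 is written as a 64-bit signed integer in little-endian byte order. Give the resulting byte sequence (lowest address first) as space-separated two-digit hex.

2621509087634860876 in hexadecimal, padded to 64 bits, is 0x246178A037EF2B4C.
Split into bytes (most-significant first): 24 61 78 A0 37 EF 2B 4C.
Little-endian: lowest address holds the least-significant byte.
So at ascending addresses the bytes are 4C 2B EF 37 A0 78 61 24.

4C 2B EF 37 A0 78 61 24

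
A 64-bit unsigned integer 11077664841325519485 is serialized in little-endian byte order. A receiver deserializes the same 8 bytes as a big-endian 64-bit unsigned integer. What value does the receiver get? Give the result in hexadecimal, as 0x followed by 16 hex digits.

11077664841325519485 in 64-bit hexadecimal is 0x99BBC57B300AA27D.
Stored little-endian, the bytes at ascending addresses are 7D A2 0A 30 7B C5 BB 99.
Read back as big-endian, the last byte is least significant, giving 0x7DA20A307BC5BB99.

0x7DA20A307BC5BB99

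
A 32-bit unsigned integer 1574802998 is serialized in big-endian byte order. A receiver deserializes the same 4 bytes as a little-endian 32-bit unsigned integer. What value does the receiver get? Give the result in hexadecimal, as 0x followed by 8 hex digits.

0x3696DD5D

1574802998 in 32-bit hexadecimal is 0x5DDD9636.
Stored big-endian, the bytes at ascending addresses are 5D DD 96 36.
Read back as little-endian, the first byte is least significant, giving 0x3696DD5D.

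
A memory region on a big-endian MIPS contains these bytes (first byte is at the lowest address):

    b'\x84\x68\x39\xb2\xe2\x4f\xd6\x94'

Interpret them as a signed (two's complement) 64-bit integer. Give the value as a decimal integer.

Big-endian stores the most-significant byte at the lowest address.
The bytes are already most-significant first: 0x846839B2E24FD694.
Top bit is set, so as a signed 64-bit value this is 0x846839B2E24FD694 − 2^64 = -8905804822661310828.

-8905804822661310828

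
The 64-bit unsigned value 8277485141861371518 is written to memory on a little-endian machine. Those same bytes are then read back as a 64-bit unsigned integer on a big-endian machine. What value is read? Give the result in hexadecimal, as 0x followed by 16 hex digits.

8277485141861371518 in 64-bit hexadecimal is 0x72DF88E16A388E7E.
Stored little-endian, the bytes at ascending addresses are 7E 8E 38 6A E1 88 DF 72.
Read back as big-endian, the last byte is least significant, giving 0x7E8E386AE188DF72.

0x7E8E386AE188DF72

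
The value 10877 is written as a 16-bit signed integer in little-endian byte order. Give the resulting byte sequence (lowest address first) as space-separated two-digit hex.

10877 in hexadecimal, padded to 16 bits, is 0x2A7D.
Split into bytes (most-significant first): 2A 7D.
Little-endian: lowest address holds the least-significant byte.
So at ascending addresses the bytes are 7D 2A.

7D 2A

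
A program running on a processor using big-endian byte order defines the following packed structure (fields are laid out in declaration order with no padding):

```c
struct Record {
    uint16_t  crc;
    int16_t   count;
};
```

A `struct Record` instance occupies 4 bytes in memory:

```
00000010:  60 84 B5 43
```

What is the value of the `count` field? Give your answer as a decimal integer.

-19133

`count` follows `crc` (2 bytes), so it starts at byte offset 2 and occupies 2 bytes.
Bytes at offsets 2..3: B5 43.
Big-endian stores the most-significant byte at the lowest address.
The bytes are already most-significant first: 0xB543.
Top bit is set, so as a signed 16-bit value this is 0xB543 − 2^16 = -19133.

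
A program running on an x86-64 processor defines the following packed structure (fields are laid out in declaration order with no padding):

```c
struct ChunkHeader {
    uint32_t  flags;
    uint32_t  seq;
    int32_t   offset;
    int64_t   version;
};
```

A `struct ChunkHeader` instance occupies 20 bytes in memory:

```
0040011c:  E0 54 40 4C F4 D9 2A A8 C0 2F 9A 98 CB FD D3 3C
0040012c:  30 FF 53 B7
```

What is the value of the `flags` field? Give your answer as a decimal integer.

`flags` is the first field, at byte offset 0, occupying 4 bytes.
Bytes at offsets 0..3: E0 54 40 4C.
Little-endian stores the least-significant byte at the lowest address.
Reassemble most-significant byte first: 4C 40 54 E0 → 0x4C4054E0.
0x4C4054E0 = 1279284448.

1279284448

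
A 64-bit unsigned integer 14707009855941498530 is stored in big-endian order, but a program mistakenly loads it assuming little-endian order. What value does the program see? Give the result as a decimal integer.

14707009855941498530 in 64-bit hexadecimal is 0xCC19CB8AFB8FD6A2.
Stored big-endian, the bytes at ascending addresses are CC 19 CB 8A FB 8F D6 A2.
Read back as little-endian, the first byte is least significant, giving 0xA2D68FFB8ACB19CC.
0xA2D68FFB8ACB19CC = 11733724189688535500.

11733724189688535500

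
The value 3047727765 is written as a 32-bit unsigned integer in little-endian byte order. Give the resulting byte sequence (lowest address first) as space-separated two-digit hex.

3047727765 in hexadecimal, padded to 32 bits, is 0xB5A8A295.
Split into bytes (most-significant first): B5 A8 A2 95.
Little-endian stores the least-significant byte at the lowest address.
So at ascending addresses the bytes are 95 A2 A8 B5.

95 A2 A8 B5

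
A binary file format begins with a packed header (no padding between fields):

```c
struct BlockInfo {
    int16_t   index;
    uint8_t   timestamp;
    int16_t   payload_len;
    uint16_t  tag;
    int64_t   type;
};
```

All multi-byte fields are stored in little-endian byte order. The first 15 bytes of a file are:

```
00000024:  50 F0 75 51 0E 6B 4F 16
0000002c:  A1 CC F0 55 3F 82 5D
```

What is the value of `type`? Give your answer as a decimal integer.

6738017630844395798

`type` follows `index` (2 B), `timestamp` (1 B), `payload_len` (2 B), `tag` (2 B), so it starts at offset 2 + 1 + 2 + 2 = 7 and occupies 8 bytes.
Bytes at offsets 7..14: 16 A1 CC F0 55 3F 82 5D.
In little-endian order the low byte comes first in memory.
Reassemble most-significant byte first: 5D 82 3F 55 F0 CC A1 16 → 0x5D823F55F0CCA116.
0x5D823F55F0CCA116 = 6738017630844395798.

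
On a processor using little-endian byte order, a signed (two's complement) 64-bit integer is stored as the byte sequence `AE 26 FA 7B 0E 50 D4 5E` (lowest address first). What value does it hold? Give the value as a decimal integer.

Little-endian: lowest address holds the least-significant byte.
Reassemble most-significant byte first: 5E D4 50 0E 7B FA 26 AE → 0x5ED4500E7BFA26AE.
0x5ED4500E7BFA26AE = 6833174557767640750.

6833174557767640750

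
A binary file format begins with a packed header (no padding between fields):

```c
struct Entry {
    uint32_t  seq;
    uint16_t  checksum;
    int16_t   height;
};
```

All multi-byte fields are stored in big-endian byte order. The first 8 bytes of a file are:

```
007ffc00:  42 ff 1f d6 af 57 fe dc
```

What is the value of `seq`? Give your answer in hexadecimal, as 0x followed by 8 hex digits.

0x42FF1FD6

`seq` is the first field, at byte offset 0, occupying 4 bytes.
Bytes at offsets 0..3: 42 FF 1F D6.
Big-endian stores the most-significant byte at the lowest address.
The bytes are already most-significant first: 0x42FF1FD6.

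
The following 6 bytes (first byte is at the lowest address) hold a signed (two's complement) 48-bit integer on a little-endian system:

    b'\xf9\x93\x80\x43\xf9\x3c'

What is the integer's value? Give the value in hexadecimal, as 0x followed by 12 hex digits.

0x3CF9438093F9

In little-endian order the low byte comes first in memory.
Reassemble most-significant byte first: 3C F9 43 80 93 F9 → 0x3CF9438093F9.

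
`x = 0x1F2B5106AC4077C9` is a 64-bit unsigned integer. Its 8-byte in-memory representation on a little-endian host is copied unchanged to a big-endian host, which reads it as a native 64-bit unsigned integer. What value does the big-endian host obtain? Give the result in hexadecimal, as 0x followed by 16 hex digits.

0xC97740AC06512B1F

Stored little-endian, the bytes at ascending addresses are C9 77 40 AC 06 51 2B 1F.
Read back as big-endian, the last byte is least significant, giving 0xC97740AC06512B1F.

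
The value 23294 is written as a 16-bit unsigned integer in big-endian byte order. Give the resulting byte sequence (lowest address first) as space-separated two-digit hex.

23294 in hexadecimal, padded to 16 bits, is 0x5AFE.
Split into bytes (most-significant first): 5A FE.
In big-endian order the high byte comes first in memory.
So the memory order matches the most-significant-first order: 5A FE.

5A FE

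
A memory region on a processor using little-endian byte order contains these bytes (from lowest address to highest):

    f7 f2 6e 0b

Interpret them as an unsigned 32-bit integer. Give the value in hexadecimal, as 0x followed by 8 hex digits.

0x0B6EF2F7

In little-endian order the low byte comes first in memory.
Reassemble most-significant byte first: 0B 6E F2 F7 → 0x0B6EF2F7.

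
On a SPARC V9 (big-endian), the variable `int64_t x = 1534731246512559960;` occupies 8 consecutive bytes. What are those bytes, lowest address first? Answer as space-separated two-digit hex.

1534731246512559960 in hexadecimal, padded to 64 bits, is 0x154C75EFF612D758.
Split into bytes (most-significant first): 15 4C 75 EF F6 12 D7 58.
Big-endian stores the most-significant byte at the lowest address.
So the memory order matches the most-significant-first order: 15 4C 75 EF F6 12 D7 58.

15 4C 75 EF F6 12 D7 58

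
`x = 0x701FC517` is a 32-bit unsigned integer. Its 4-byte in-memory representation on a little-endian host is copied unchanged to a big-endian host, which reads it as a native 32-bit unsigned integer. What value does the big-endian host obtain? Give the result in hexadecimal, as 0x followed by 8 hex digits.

0x17C51F70

Stored little-endian, the bytes at ascending addresses are 17 C5 1F 70.
Read back as big-endian, the last byte is least significant, giving 0x17C51F70.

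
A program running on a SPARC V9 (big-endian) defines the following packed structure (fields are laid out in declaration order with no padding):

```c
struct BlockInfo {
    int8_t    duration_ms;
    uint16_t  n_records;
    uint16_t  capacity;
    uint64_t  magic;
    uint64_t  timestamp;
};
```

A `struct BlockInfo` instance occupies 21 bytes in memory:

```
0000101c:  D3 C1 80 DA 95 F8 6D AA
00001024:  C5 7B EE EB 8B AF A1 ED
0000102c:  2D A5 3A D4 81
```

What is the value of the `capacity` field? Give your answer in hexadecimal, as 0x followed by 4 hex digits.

`capacity` follows `duration_ms` (1 B), `n_records` (2 B), so it starts at offset 1 + 2 = 3 and occupies 2 bytes.
Bytes at offsets 3..4: DA 95.
Big-endian: lowest address holds the most-significant byte.
The bytes are already most-significant first: 0xDA95.

0xDA95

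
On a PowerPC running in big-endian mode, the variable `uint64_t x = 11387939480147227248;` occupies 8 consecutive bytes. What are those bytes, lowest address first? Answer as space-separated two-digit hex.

11387939480147227248 in hexadecimal, padded to 64 bits, is 0x9E0A169F0DD27270.
Split into bytes (most-significant first): 9E 0A 16 9F 0D D2 72 70.
Big-endian stores the most-significant byte at the lowest address.
So the memory order matches the most-significant-first order: 9E 0A 16 9F 0D D2 72 70.

9E 0A 16 9F 0D D2 72 70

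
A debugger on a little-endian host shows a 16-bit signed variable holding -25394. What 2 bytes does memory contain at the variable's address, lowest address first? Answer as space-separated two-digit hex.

Two's complement of -25394 in 16 bits: 25394 = 0x6332; invert → 0x9CCD; add 1 → 0x9CCE.
Split into bytes (most-significant first): 9C CE.
Little-endian stores the least-significant byte at the lowest address.
So at ascending addresses the bytes are CE 9C.

CE 9C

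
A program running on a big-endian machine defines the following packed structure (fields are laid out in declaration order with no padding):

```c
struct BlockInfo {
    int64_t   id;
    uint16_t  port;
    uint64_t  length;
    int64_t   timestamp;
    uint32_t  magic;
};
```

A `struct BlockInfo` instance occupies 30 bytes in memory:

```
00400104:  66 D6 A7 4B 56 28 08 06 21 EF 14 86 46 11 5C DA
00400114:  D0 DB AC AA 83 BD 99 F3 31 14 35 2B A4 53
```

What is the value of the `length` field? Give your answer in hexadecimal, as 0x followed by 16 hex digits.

0x148646115CDAD0DB

`length` follows `id` (8 B), `port` (2 B), so it starts at offset 8 + 2 = 10 and occupies 8 bytes.
Bytes at offsets 10..17: 14 86 46 11 5C DA D0 DB.
Big-endian: lowest address holds the most-significant byte.
The bytes are already most-significant first: 0x148646115CDAD0DB.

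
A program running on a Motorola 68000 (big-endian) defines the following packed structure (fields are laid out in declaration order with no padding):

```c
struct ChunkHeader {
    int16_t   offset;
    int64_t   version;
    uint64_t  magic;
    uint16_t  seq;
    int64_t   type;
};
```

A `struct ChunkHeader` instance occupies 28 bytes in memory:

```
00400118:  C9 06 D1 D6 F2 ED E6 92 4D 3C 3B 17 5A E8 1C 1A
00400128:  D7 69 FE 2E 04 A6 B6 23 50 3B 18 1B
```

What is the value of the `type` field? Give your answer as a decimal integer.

335155485071841307

`type` follows `offset` (2 B), `version` (8 B), `magic` (8 B), `seq` (2 B), so it starts at offset 2 + 8 + 8 + 2 = 20 and occupies 8 bytes.
Bytes at offsets 20..27: 04 A6 B6 23 50 3B 18 1B.
Big-endian stores the most-significant byte at the lowest address.
The bytes are already most-significant first: 0x04A6B623503B181B.
0x04A6B623503B181B = 335155485071841307.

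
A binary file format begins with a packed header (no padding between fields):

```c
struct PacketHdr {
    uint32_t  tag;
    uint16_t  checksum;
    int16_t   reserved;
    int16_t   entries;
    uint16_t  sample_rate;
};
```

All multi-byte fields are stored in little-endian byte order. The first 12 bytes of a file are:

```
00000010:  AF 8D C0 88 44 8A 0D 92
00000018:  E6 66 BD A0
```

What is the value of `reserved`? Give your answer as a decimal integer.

`reserved` follows `tag` (4 B), `checksum` (2 B), so it starts at offset 4 + 2 = 6 and occupies 2 bytes.
Bytes at offsets 6..7: 0D 92.
In little-endian order the low byte comes first in memory.
Reassemble most-significant byte first: 92 0D → 0x920D.
Top bit is set, so as a signed 16-bit value this is 0x920D − 2^16 = -28147.

-28147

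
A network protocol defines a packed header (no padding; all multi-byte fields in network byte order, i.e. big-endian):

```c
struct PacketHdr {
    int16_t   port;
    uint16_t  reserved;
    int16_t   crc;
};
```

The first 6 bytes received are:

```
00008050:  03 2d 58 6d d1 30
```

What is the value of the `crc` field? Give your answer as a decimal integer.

`crc` follows `port` (2 B), `reserved` (2 B), so it starts at offset 2 + 2 = 4 and occupies 2 bytes.
Bytes at offsets 4..5: D1 30.
In big-endian order the high byte comes first in memory.
The bytes are already most-significant first: 0xD130.
Top bit is set, so as a signed 16-bit value this is 0xD130 − 2^16 = -11984.

-11984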